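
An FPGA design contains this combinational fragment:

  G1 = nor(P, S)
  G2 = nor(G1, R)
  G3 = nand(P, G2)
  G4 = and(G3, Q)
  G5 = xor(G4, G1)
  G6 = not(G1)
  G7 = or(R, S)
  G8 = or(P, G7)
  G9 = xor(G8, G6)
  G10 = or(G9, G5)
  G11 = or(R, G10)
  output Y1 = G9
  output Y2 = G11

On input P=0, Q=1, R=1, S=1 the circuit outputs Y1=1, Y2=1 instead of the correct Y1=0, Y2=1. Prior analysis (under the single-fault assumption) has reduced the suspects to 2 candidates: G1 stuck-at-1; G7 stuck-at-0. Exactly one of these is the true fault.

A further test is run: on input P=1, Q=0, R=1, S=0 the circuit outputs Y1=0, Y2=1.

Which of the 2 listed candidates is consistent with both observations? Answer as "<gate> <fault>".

Evaluate each candidate on input P=1, Q=0, R=1, S=0:
  G1 stuck-at-1: G1=1 [stuck-at-1], G2=0, G3=1, G4=0, G5=1, G6=0, G7=1, G8=1, G9=1, G10=1, G11=1 → Y1=1, Y2=1 — eliminated
  G7 stuck-at-0: G1=0, G2=0, G3=1, G4=0, G5=0, G6=1, G7=0 [stuck-at-0], G8=1, G9=0, G10=0, G11=1 → Y1=0, Y2=1 — matches
Only G7 stuck-at-0 reproduces the observed Y1=0, Y2=1.

G7 stuck-at-0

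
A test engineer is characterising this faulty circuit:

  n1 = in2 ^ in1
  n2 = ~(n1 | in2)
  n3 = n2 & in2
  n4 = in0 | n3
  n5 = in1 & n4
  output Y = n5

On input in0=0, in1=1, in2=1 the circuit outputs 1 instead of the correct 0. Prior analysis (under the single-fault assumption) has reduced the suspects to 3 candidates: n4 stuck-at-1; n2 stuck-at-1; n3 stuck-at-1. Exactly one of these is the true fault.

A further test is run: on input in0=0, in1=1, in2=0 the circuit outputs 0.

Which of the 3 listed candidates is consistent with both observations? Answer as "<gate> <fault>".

Evaluate each candidate on input in0=0, in1=1, in2=0:
  n4 stuck-at-1: n1=1, n2=0, n3=0, n4=1 [stuck-at-1], n5=1 → 1 — eliminated
  n2 stuck-at-1: n1=1, n2=1 [stuck-at-1], n3=0, n4=0, n5=0 → 0 — matches
  n3 stuck-at-1: n1=1, n2=0, n3=1 [stuck-at-1], n4=1, n5=1 → 1 — eliminated
Only n2 stuck-at-1 reproduces the observed 0.

n2 stuck-at-1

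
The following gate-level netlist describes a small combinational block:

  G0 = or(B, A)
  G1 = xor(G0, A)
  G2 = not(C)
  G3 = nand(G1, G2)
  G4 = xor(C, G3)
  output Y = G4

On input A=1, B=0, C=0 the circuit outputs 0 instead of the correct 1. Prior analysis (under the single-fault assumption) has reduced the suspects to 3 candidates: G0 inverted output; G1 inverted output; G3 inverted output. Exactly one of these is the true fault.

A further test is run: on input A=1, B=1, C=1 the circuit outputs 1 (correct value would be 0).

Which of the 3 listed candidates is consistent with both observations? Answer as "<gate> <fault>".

Evaluate each candidate on input A=1, B=1, C=1:
  G0 inverted output: G0=0 [inverted output], G1=1, G2=0, G3=1, G4=0 → 0 — eliminated
  G1 inverted output: G0=1, G1=1 [inverted output], G2=0, G3=1, G4=0 → 0 — eliminated
  G3 inverted output: G0=1, G1=0, G2=0, G3=0 [inverted output], G4=1 → 1 — matches
Only G3 inverted output reproduces the observed 1.

G3 inverted output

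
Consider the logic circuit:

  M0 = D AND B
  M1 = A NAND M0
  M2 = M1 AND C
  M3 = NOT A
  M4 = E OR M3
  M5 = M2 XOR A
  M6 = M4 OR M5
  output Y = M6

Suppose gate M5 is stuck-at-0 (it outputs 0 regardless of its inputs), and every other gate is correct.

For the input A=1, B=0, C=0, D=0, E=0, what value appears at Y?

0

Propagate with M5 forced: M0=0, M1=1, M2=0, M3=0, M4=0, M5=0 [stuck-at-0], M6=0.
So Y = 0. (Without the fault it would be 1.)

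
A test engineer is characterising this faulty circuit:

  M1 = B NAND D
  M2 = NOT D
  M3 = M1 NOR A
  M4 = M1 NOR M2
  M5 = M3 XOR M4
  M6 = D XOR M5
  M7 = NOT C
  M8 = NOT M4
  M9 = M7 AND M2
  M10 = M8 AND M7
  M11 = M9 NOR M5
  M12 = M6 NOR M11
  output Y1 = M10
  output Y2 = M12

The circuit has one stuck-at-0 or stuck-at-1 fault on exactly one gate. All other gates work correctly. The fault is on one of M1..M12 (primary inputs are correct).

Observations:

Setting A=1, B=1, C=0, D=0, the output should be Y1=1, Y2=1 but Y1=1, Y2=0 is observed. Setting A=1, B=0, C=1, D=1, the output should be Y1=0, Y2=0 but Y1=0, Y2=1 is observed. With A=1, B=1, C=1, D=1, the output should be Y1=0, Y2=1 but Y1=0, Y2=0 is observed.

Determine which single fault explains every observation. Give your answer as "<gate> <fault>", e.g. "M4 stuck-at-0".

Fault-free values for test 1 (A=1, B=1, C=0, D=0): M1=1, M2=1, M3=0, M4=0, M5=0, M6=0, M7=1, M8=1, M9=1, M10=1, M11=0, M12=1, giving Y1=1, Y2=1. Observed Y1=1, Y2=0.
Test 1: faults giving observed Y1=1, Y2=0 are {M2 stuck-at-0, M3 stuck-at-1, M5 stuck-at-1, M6 stuck-at-1, M9 stuck-at-0, M11 stuck-at-1, M12 stuck-at-0}.
Test 2 (A=1, B=0, C=1, D=1): fault-free M1=1, M2=0, M3=0, M4=0, M5=0, M6=1, M7=0, M8=1, M9=0, M10=0, M11=1, M12=0 → Y1=0, Y2=0; observed Y1=0, Y2=1. Eliminates M2 stuck-at-0, M6 stuck-at-1, M9 stuck-at-0, M11 stuck-at-1, M12 stuck-at-0.
Test 3 (A=1, B=1, C=1, D=1): fault-free M1=0, M2=0, M3=0, M4=1, M5=1, M6=0, M7=0, M8=0, M9=0, M10=0, M11=0, M12=1 → Y1=0, Y2=1; observed Y1=0, Y2=0. Eliminates M5 stuck-at-1.
Only M3 stuck-at-1 is consistent with every test.

M3 stuck-at-1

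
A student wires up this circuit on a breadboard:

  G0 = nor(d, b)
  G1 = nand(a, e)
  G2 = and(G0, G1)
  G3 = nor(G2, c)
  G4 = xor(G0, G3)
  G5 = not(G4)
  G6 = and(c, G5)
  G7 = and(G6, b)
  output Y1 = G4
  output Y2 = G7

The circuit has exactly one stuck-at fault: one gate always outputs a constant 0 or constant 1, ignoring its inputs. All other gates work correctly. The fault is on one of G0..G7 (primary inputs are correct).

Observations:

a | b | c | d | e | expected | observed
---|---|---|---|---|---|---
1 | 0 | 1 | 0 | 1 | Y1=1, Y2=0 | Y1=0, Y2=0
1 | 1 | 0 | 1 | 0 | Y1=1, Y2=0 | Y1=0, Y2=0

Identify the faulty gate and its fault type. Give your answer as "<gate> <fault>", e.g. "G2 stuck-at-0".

Fault-free values for test 1 (a=1, b=0, c=1, d=0, e=1): G0=1, G1=0, G2=0, G3=0, G4=1, G5=0, G6=0, G7=0, giving Y1=1, Y2=0. Observed Y1=0, Y2=0.
Test 1: faults giving observed Y1=0, Y2=0 are {G0 stuck-at-0, G3 stuck-at-1, G4 stuck-at-0}.
Test 2 (a=1, b=1, c=0, d=1, e=0): fault-free G0=0, G1=1, G2=0, G3=1, G4=1, G5=0, G6=0, G7=0 → Y1=1, Y2=0; observed Y1=0, Y2=0. Eliminates G0 stuck-at-0, G3 stuck-at-1.
Only G4 stuck-at-0 is consistent with every test.

G4 stuck-at-0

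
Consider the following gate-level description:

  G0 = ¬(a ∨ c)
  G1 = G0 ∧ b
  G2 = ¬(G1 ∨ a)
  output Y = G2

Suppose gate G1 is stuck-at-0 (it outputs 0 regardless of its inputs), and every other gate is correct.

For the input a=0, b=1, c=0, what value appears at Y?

Propagate with G1 forced: G0=1, G1=0 [stuck-at-0], G2=1.
So Y = 1. (Without the fault it would be 0.)

1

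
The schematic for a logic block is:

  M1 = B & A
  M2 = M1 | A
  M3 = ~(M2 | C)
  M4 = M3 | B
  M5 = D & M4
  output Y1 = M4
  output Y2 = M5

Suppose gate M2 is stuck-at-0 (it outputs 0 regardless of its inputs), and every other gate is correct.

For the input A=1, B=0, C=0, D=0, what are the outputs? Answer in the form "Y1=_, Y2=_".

Y1=1, Y2=0

Propagate with M2 forced: M1=0, M2=0 [stuck-at-0], M3=1, M4=1, M5=0.
So the outputs are Y1=1, Y2=0. (Without the fault they would be Y1=0, Y2=0.)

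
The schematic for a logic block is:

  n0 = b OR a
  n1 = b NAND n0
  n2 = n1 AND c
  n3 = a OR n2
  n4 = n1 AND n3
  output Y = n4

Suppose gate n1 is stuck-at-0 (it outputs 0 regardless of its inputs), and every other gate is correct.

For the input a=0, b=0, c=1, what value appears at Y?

0

Propagate with n1 forced: n0=0, n1=0 [stuck-at-0], n2=0, n3=0, n4=0.
So Y = 0. (Without the fault it would be 1.)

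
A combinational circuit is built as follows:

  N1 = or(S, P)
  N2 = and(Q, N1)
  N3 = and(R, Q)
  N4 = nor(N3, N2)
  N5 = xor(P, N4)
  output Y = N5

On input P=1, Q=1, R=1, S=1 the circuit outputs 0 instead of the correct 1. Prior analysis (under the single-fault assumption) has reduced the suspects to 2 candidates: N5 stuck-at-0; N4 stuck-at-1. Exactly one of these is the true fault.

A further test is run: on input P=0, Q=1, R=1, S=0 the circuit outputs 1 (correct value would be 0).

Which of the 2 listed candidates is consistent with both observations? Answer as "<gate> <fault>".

Evaluate each candidate on input P=0, Q=1, R=1, S=0:
  N5 stuck-at-0: N1=0, N2=0, N3=1, N4=0, N5=0 [stuck-at-0] → 0 — eliminated
  N4 stuck-at-1: N1=0, N2=0, N3=1, N4=1 [stuck-at-1], N5=1 → 1 — matches
Only N4 stuck-at-1 reproduces the observed 1.

N4 stuck-at-1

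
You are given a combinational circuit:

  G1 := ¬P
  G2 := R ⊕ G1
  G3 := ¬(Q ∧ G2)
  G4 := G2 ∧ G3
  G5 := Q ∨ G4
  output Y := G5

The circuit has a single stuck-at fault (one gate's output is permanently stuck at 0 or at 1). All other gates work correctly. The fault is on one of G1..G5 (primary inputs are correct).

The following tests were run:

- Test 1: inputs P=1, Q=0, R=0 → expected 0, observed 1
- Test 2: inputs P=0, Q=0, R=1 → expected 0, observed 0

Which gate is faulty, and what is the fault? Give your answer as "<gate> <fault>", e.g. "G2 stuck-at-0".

Fault-free values for test 1 (P=1, Q=0, R=0): G1=0, G2=0, G3=1, G4=0, G5=0, giving Y=0. Observed 1.
Test 1: faults giving observed 1 are {G1 stuck-at-1, G2 stuck-at-1, G4 stuck-at-1, G5 stuck-at-1}.
Test 2 (P=0, Q=0, R=1): fault-free G1=1, G2=0, G3=1, G4=0, G5=0 → 0; observed 0. Eliminates G2 stuck-at-1, G4 stuck-at-1, G5 stuck-at-1.
Only G1 stuck-at-1 is consistent with every test.

G1 stuck-at-1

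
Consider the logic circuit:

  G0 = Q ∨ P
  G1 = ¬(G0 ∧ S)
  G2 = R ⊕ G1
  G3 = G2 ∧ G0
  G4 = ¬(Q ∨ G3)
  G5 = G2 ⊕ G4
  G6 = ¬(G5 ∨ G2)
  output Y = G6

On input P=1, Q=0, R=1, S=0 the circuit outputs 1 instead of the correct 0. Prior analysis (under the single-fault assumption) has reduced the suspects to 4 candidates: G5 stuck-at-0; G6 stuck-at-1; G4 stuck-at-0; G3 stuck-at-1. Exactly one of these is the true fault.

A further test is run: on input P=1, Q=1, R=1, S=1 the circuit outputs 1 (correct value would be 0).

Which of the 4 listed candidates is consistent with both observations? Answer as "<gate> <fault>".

G6 stuck-at-1

Evaluate each candidate on input P=1, Q=1, R=1, S=1:
  G5 stuck-at-0: G0=1, G1=0, G2=1, G3=1, G4=0, G5=0 [stuck-at-0], G6=0 → 0 — eliminated
  G6 stuck-at-1: G0=1, G1=0, G2=1, G3=1, G4=0, G5=1, G6=1 [stuck-at-1] → 1 — matches
  G4 stuck-at-0: G0=1, G1=0, G2=1, G3=1, G4=0 [stuck-at-0], G5=1, G6=0 → 0 — eliminated
  G3 stuck-at-1: G0=1, G1=0, G2=1, G3=1 [stuck-at-1], G4=0, G5=1, G6=0 → 0 — eliminated
Only G6 stuck-at-1 reproduces the observed 1.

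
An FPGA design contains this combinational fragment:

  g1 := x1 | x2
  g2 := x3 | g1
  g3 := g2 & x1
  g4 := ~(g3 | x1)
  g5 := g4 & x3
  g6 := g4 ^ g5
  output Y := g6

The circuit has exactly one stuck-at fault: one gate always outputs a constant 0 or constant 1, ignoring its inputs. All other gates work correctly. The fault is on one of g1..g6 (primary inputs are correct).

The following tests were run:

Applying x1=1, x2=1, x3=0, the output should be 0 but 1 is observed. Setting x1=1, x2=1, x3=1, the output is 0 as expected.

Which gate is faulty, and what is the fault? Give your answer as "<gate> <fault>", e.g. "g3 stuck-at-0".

g4 stuck-at-1

Fault-free values for test 1 (x1=1, x2=1, x3=0): g1=1, g2=1, g3=1, g4=0, g5=0, g6=0, giving Y=0. Observed 1.
Test 1: faults giving observed 1 are {g4 stuck-at-1, g5 stuck-at-1, g6 stuck-at-1}.
Test 2 (x1=1, x2=1, x3=1): fault-free g1=1, g2=1, g3=1, g4=0, g5=0, g6=0 → 0; observed 0. Eliminates g5 stuck-at-1, g6 stuck-at-1.
Only g4 stuck-at-1 is consistent with every test.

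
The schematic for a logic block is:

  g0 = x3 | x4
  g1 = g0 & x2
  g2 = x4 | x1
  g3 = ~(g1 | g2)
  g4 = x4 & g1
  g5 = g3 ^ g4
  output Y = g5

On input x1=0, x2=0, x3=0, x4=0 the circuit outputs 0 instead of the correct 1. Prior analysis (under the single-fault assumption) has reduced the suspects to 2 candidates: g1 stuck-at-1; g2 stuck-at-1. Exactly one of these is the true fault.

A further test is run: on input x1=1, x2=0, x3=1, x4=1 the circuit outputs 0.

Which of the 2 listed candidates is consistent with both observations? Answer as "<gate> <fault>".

g2 stuck-at-1

Evaluate each candidate on input x1=1, x2=0, x3=1, x4=1:
  g1 stuck-at-1: g0=1, g1=1 [stuck-at-1], g2=1, g3=0, g4=1, g5=1 → 1 — eliminated
  g2 stuck-at-1: g0=1, g1=0, g2=1 [stuck-at-1], g3=0, g4=0, g5=0 → 0 — matches
Only g2 stuck-at-1 reproduces the observed 0.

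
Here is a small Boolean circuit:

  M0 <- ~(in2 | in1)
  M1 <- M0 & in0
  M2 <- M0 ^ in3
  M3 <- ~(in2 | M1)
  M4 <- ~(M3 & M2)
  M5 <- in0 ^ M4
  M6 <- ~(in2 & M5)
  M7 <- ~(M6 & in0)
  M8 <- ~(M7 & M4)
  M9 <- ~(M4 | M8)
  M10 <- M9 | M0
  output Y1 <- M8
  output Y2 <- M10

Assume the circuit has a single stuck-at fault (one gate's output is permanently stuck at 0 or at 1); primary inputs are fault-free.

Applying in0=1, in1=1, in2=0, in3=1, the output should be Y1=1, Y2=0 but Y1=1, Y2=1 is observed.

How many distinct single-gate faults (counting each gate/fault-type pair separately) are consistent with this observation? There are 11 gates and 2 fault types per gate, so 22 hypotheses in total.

3

Fault-free: M0=0, M1=0, M2=1, M3=1, M4=0, M5=1, M6=1, M7=0, M8=1, M9=0, M10=0 → Y1=1, Y2=0. Observed Y1=1, Y2=1.
  M0: stuck-at-1 ✓; others ✗
  M1: none of the 2 fault types match ✗
  M2: none of the 2 fault types match ✗
  M3: none of the 2 fault types match ✗
  M4: none of the 2 fault types match ✗
  M5: none of the 2 fault types match ✗
  M6: none of the 2 fault types match ✗
  M7: none of the 2 fault types match ✗
  M8: none of the 2 fault types match ✗
  M9: stuck-at-1 ✓; others ✗
  M10: stuck-at-1 ✓; others ✗
Consistent faults: {M0 stuck-at-1, M9 stuck-at-1, M10 stuck-at-1} — 3 in all.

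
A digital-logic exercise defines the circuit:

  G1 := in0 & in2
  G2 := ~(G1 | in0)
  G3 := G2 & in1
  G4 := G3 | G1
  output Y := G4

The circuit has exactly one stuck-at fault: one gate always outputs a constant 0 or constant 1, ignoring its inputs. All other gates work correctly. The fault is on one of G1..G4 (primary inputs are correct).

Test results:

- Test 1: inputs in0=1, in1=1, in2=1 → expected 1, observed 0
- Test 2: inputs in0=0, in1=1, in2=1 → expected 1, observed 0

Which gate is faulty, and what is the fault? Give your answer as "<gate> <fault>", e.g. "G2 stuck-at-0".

G4 stuck-at-0

Fault-free values for test 1 (in0=1, in1=1, in2=1): G1=1, G2=0, G3=0, G4=1, giving Y=1. Observed 0.
Test 1: faults giving observed 0 are {G1 stuck-at-0, G4 stuck-at-0}.
Test 2 (in0=0, in1=1, in2=1): fault-free G1=0, G2=1, G3=1, G4=1 → 1; observed 0. Eliminates G1 stuck-at-0.
Only G4 stuck-at-0 is consistent with every test.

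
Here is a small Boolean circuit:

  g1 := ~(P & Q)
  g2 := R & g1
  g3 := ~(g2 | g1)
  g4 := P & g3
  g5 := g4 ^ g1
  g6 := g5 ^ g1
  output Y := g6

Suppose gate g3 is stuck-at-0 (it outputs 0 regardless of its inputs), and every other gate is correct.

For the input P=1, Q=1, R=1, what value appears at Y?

Propagate with g3 forced: g1=0, g2=0, g3=0 [stuck-at-0], g4=0, g5=0, g6=0.
So Y = 0. (Without the fault it would be 1.)

0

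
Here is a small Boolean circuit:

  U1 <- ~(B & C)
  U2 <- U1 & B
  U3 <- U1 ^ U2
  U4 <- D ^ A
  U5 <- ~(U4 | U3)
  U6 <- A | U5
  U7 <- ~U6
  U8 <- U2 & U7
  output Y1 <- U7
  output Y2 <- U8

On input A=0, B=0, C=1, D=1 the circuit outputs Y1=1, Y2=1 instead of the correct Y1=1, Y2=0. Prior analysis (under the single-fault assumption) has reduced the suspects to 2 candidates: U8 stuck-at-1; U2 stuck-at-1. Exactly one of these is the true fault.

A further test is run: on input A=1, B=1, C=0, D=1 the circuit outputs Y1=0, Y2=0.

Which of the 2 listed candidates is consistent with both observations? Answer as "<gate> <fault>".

U2 stuck-at-1

Evaluate each candidate on input A=1, B=1, C=0, D=1:
  U8 stuck-at-1: U1=1, U2=1, U3=0, U4=0, U5=1, U6=1, U7=0, U8=1 [stuck-at-1] → Y1=0, Y2=1 — eliminated
  U2 stuck-at-1: U1=1, U2=1 [stuck-at-1], U3=0, U4=0, U5=1, U6=1, U7=0, U8=0 → Y1=0, Y2=0 — matches
Only U2 stuck-at-1 reproduces the observed Y1=0, Y2=0.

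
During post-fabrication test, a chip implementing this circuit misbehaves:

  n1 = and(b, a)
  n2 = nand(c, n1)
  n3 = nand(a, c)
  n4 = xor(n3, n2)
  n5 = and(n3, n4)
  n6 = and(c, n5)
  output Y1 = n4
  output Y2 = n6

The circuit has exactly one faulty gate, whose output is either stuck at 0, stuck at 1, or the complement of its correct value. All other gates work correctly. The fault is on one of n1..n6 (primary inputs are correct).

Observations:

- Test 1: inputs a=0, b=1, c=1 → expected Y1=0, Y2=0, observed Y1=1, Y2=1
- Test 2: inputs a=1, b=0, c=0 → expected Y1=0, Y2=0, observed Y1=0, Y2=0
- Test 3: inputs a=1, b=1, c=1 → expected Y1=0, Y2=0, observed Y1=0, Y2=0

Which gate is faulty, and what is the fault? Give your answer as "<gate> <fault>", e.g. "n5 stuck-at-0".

n1 stuck-at-1

Fault-free values for test 1 (a=0, b=1, c=1): n1=0, n2=1, n3=1, n4=0, n5=0, n6=0, giving Y1=0, Y2=0. Observed Y1=1, Y2=1.
Test 1: faults giving observed Y1=1, Y2=1 are {n1 stuck-at-1, n1 inverted output, n2 stuck-at-0, n2 inverted output, n4 stuck-at-1, n4 inverted output}.
Test 2 (a=1, b=0, c=0): fault-free n1=0, n2=1, n3=1, n4=0, n5=0, n6=0 → Y1=0, Y2=0; observed Y1=0, Y2=0. Eliminates n2 stuck-at-0, n2 inverted output, n4 stuck-at-1, n4 inverted output.
Test 3 (a=1, b=1, c=1): fault-free n1=1, n2=0, n3=0, n4=0, n5=0, n6=0 → Y1=0, Y2=0; observed Y1=0, Y2=0. Eliminates n1 inverted output.
Only n1 stuck-at-1 is consistent with every test.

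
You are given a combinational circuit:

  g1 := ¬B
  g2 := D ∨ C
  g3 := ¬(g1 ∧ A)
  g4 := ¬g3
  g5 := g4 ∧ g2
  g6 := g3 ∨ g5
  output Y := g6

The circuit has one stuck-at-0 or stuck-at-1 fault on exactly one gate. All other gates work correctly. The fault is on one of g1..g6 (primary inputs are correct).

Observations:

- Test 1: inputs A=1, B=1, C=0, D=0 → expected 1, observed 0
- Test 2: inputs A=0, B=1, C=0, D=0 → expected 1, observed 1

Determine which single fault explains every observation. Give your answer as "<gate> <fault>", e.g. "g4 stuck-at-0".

Fault-free values for test 1 (A=1, B=1, C=0, D=0): g1=0, g2=0, g3=1, g4=0, g5=0, g6=1, giving Y=1. Observed 0.
Test 1: faults giving observed 0 are {g1 stuck-at-1, g3 stuck-at-0, g6 stuck-at-0}.
Test 2 (A=0, B=1, C=0, D=0): fault-free g1=0, g2=0, g3=1, g4=0, g5=0, g6=1 → 1; observed 1. Eliminates g3 stuck-at-0, g6 stuck-at-0.
Only g1 stuck-at-1 is consistent with every test.

g1 stuck-at-1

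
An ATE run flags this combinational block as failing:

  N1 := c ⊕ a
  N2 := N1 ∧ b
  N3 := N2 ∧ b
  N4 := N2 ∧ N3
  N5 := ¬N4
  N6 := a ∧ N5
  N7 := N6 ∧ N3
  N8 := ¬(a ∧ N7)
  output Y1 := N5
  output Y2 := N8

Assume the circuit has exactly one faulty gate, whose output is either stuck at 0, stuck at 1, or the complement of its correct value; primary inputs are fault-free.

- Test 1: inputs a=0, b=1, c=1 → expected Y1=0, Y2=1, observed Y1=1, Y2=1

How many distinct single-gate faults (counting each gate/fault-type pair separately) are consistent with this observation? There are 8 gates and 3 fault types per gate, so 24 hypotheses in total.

10

Fault-free: N1=1, N2=1, N3=1, N4=1, N5=0, N6=0, N7=0, N8=1 → Y1=0, Y2=1. Observed Y1=1, Y2=1.
  N1: stuck-at-0, inverted output ✓; others ✗
  N2: stuck-at-0, inverted output ✓; others ✗
  N3: stuck-at-0, inverted output ✓; others ✗
  N4: stuck-at-0, inverted output ✓; others ✗
  N5: stuck-at-1, inverted output ✓; others ✗
  N6: none of the 3 fault types match ✗
  N7: none of the 3 fault types match ✗
  N8: none of the 3 fault types match ✗
Consistent faults: {N1 stuck-at-0, N1 inverted output, N2 stuck-at-0, N2 inverted output, N3 stuck-at-0, N3 inverted output, N4 stuck-at-0, N4 inverted output, N5 stuck-at-1, N5 inverted output} — 10 in all.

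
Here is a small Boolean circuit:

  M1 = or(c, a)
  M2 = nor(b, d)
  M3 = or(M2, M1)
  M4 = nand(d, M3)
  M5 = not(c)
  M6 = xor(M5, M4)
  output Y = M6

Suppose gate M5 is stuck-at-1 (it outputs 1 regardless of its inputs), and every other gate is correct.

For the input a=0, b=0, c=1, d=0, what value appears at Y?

Propagate with M5 forced: M1=1, M2=1, M3=1, M4=1, M5=1 [stuck-at-1], M6=0.
So Y = 0. (Without the fault it would be 1.)

0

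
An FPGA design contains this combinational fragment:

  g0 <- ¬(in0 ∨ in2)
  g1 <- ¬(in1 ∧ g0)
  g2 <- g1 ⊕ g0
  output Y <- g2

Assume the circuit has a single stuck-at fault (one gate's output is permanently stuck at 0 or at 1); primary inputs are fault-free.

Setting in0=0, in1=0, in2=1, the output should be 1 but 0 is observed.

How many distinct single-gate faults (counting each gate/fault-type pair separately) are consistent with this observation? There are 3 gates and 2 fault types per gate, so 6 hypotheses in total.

Fault-free: g0=0, g1=1, g2=1 → 1. Observed 0.
  g0 stuck-at-0: output 1 ✗
  g0 stuck-at-1: output 0 ✓
  g1 stuck-at-0: output 0 ✓
  g1 stuck-at-1: output 1 ✗
  g2 stuck-at-0: output 0 ✓
  g2 stuck-at-1: output 1 ✗
Consistent faults: {g0 stuck-at-1, g1 stuck-at-0, g2 stuck-at-0} — 3 in all.

3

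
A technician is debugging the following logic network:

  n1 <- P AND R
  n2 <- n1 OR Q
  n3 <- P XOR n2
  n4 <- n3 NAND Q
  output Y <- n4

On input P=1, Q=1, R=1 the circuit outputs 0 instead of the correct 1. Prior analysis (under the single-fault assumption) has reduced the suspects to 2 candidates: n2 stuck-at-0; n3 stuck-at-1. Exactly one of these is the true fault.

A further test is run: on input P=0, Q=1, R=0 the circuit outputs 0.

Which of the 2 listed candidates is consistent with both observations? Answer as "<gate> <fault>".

Evaluate each candidate on input P=0, Q=1, R=0:
  n2 stuck-at-0: n1=0, n2=0 [stuck-at-0], n3=0, n4=1 → 1 — eliminated
  n3 stuck-at-1: n1=0, n2=1, n3=1 [stuck-at-1], n4=0 → 0 — matches
Only n3 stuck-at-1 reproduces the observed 0.

n3 stuck-at-1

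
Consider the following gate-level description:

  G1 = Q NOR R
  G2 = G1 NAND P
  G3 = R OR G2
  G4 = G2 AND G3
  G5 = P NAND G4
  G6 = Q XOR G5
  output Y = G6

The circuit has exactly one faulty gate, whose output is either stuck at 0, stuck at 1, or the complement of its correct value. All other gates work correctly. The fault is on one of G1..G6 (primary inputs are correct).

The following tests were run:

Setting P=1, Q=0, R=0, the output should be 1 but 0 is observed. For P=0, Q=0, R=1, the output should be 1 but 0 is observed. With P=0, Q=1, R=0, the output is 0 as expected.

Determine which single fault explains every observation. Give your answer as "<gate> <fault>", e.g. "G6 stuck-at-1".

Fault-free values for test 1 (P=1, Q=0, R=0): G1=1, G2=0, G3=0, G4=0, G5=1, G6=1, giving Y=1. Observed 0.
Test 1: faults giving observed 0 are {G1 stuck-at-0, G1 inverted output, G2 stuck-at-1, G2 inverted output, G4 stuck-at-1, G4 inverted output, G5 stuck-at-0, G5 inverted output, G6 stuck-at-0, G6 inverted output}.
Test 2 (P=0, Q=0, R=1): fault-free G1=0, G2=1, G3=1, G4=1, G5=1, G6=1 → 1; observed 0. Eliminates G1 stuck-at-0, G1 inverted output, G2 stuck-at-1, G2 inverted output, G4 stuck-at-1, G4 inverted output.
Test 3 (P=0, Q=1, R=0): fault-free G1=0, G2=1, G3=1, G4=1, G5=1, G6=0 → 0; observed 0. Eliminates G5 stuck-at-0, G5 inverted output, G6 inverted output.
Only G6 stuck-at-0 is consistent with every test.

G6 stuck-at-0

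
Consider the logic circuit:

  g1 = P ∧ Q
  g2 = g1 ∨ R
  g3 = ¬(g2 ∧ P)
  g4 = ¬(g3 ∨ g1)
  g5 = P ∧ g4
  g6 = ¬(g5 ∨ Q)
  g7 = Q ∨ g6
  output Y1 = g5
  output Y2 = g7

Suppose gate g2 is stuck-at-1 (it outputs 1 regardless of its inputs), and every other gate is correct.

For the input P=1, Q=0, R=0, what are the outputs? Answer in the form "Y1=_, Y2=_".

Propagate with g2 forced: g1=0, g2=1 [stuck-at-1], g3=0, g4=1, g5=1, g6=0, g7=0.
So the outputs are Y1=1, Y2=0. (Without the fault they would be Y1=0, Y2=1.)

Y1=1, Y2=0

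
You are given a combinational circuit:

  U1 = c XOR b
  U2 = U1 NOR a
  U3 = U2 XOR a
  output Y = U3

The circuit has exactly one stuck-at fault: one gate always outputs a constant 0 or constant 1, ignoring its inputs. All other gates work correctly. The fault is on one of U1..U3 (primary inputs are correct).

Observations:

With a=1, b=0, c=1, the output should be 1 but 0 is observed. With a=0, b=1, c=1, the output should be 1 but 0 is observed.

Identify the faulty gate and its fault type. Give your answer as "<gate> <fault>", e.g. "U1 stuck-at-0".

U3 stuck-at-0

Fault-free values for test 1 (a=1, b=0, c=1): U1=1, U2=0, U3=1, giving Y=1. Observed 0.
Test 1: faults giving observed 0 are {U2 stuck-at-1, U3 stuck-at-0}.
Test 2 (a=0, b=1, c=1): fault-free U1=0, U2=1, U3=1 → 1; observed 0. Eliminates U2 stuck-at-1.
Only U3 stuck-at-0 is consistent with every test.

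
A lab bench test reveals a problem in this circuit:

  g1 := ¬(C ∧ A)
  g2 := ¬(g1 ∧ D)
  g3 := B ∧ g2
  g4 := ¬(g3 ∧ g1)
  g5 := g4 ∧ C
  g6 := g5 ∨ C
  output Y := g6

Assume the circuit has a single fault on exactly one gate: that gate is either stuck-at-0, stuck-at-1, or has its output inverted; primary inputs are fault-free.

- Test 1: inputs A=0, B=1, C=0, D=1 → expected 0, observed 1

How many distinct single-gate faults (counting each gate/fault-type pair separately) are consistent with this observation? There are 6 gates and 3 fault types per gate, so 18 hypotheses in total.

4

Fault-free: g1=1, g2=0, g3=0, g4=1, g5=0, g6=0 → 0. Observed 1.
  g1: none of the 3 fault types match ✗
  g2: none of the 3 fault types match ✗
  g3: none of the 3 fault types match ✗
  g4: none of the 3 fault types match ✗
  g5: stuck-at-1, inverted output ✓; others ✗
  g6: stuck-at-1, inverted output ✓; others ✗
Consistent faults: {g5 stuck-at-1, g5 inverted output, g6 stuck-at-1, g6 inverted output} — 4 in all.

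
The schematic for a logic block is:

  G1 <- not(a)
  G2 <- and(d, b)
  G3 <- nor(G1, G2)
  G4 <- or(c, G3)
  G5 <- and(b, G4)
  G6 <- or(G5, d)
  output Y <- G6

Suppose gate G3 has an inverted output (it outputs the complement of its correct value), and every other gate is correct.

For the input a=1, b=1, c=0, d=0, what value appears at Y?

Propagate with G3 forced: G1=0, G2=0, G3=0 [inverted output], G4=0, G5=0, G6=0.
So Y = 0. (Without the fault it would be 1.)

0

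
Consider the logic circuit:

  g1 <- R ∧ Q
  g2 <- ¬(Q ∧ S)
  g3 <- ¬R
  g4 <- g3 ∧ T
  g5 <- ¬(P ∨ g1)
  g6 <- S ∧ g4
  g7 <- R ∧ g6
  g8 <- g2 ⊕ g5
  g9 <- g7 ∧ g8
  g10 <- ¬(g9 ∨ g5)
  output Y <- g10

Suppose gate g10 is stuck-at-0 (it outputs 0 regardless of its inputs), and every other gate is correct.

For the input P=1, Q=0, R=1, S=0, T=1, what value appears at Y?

0

Propagate with g10 forced: g1=0, g2=1, g3=0, g4=0, g5=0, g6=0, g7=0, g8=1, g9=0, g10=0 [stuck-at-0].
So Y = 0. (Without the fault it would be 1.)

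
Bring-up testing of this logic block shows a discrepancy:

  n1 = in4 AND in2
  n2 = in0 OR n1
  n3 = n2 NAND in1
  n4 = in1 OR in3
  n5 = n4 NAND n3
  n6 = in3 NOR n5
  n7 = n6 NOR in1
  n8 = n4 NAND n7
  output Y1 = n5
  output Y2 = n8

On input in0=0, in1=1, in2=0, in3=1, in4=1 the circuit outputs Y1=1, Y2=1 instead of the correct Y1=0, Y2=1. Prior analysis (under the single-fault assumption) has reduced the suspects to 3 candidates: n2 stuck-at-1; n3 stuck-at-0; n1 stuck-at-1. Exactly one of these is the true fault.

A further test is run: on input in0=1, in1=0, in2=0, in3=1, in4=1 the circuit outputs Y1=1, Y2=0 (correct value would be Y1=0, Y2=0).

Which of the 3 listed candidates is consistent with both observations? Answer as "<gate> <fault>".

Evaluate each candidate on input in0=1, in1=0, in2=0, in3=1, in4=1:
  n2 stuck-at-1: n1=0, n2=1 [stuck-at-1], n3=1, n4=1, n5=0, n6=0, n7=1, n8=0 → Y1=0, Y2=0 — eliminated
  n3 stuck-at-0: n1=0, n2=1, n3=0 [stuck-at-0], n4=1, n5=1, n6=0, n7=1, n8=0 → Y1=1, Y2=0 — matches
  n1 stuck-at-1: n1=1 [stuck-at-1], n2=1, n3=1, n4=1, n5=0, n6=0, n7=1, n8=0 → Y1=0, Y2=0 — eliminated
Only n3 stuck-at-0 reproduces the observed Y1=1, Y2=0.

n3 stuck-at-0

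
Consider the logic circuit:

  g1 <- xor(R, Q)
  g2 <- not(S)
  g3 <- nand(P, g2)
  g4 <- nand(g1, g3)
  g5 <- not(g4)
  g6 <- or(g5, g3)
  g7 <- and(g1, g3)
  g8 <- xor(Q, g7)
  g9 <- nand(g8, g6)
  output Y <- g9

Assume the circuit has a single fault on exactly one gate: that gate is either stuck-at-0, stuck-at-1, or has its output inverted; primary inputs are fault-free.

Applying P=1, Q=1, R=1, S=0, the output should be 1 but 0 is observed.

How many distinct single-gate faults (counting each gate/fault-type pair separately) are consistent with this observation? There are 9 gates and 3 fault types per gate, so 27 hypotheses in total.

12

Fault-free: g1=0, g2=1, g3=0, g4=1, g5=0, g6=0, g7=0, g8=1, g9=1 → 1. Observed 0.
  g1: none of the 3 fault types match ✗
  g2: stuck-at-0, inverted output ✓; others ✗
  g3: stuck-at-1, inverted output ✓; others ✗
  g4: stuck-at-0, inverted output ✓; others ✗
  g5: stuck-at-1, inverted output ✓; others ✗
  g6: stuck-at-1, inverted output ✓; others ✗
  g7: none of the 3 fault types match ✗
  g8: none of the 3 fault types match ✗
  g9: stuck-at-0, inverted output ✓; others ✗
Consistent faults: {g2 stuck-at-0, g2 inverted output, g3 stuck-at-1, g3 inverted output, g4 stuck-at-0, g4 inverted output, g5 stuck-at-1, g5 inverted output, g6 stuck-at-1, g6 inverted output, g9 stuck-at-0, g9 inverted output} — 12 in all.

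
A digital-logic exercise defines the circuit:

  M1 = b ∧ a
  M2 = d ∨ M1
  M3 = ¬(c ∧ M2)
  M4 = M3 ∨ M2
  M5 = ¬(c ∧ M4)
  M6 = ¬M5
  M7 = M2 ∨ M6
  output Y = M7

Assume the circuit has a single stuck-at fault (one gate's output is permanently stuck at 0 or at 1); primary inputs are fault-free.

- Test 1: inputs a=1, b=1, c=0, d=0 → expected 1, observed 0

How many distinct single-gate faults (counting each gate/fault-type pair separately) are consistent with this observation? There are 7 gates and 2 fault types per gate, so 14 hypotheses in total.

Fault-free: M1=1, M2=1, M3=1, M4=1, M5=1, M6=0, M7=1 → 1. Observed 0.
  M1 stuck-at-0: output 0 ✓
  M1 stuck-at-1: output 1 ✗
  M2 stuck-at-0: output 0 ✓
  M2 stuck-at-1: output 1 ✗
  M3 stuck-at-0: output 1 ✗
  M3 stuck-at-1: output 1 ✗
  M4 stuck-at-0: output 1 ✗
  M4 stuck-at-1: output 1 ✗
  M5 stuck-at-0: output 1 ✗
  M5 stuck-at-1: output 1 ✗
  M6 stuck-at-0: output 1 ✗
  M6 stuck-at-1: output 1 ✗
  M7 stuck-at-0: output 0 ✓
  M7 stuck-at-1: output 1 ✗
Consistent faults: {M1 stuck-at-0, M2 stuck-at-0, M7 stuck-at-0} — 3 in all.

3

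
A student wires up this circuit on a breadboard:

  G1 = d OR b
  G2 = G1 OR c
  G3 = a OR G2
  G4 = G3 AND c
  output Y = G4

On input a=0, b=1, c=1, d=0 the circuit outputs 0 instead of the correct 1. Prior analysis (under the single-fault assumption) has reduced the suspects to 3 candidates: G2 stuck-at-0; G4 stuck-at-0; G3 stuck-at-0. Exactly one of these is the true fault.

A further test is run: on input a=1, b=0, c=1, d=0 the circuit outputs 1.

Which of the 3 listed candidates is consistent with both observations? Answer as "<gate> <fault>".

Evaluate each candidate on input a=1, b=0, c=1, d=0:
  G2 stuck-at-0: G1=0, G2=0 [stuck-at-0], G3=1, G4=1 → 1 — matches
  G4 stuck-at-0: G1=0, G2=1, G3=1, G4=0 [stuck-at-0] → 0 — eliminated
  G3 stuck-at-0: G1=0, G2=1, G3=0 [stuck-at-0], G4=0 → 0 — eliminated
Only G2 stuck-at-0 reproduces the observed 1.

G2 stuck-at-0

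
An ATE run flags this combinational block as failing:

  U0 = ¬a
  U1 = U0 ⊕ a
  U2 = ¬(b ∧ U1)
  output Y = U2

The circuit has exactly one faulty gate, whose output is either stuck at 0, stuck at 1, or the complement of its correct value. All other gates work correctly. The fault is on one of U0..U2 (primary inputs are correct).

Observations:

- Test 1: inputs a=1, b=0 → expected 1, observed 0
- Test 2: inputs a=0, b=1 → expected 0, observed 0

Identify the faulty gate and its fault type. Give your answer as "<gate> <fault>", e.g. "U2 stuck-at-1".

Fault-free values for test 1 (a=1, b=0): U0=0, U1=1, U2=1, giving Y=1. Observed 0.
Test 1: faults giving observed 0 are {U2 stuck-at-0, U2 inverted output}.
Test 2 (a=0, b=1): fault-free U0=1, U1=1, U2=0 → 0; observed 0. Eliminates U2 inverted output.
Only U2 stuck-at-0 is consistent with every test.

U2 stuck-at-0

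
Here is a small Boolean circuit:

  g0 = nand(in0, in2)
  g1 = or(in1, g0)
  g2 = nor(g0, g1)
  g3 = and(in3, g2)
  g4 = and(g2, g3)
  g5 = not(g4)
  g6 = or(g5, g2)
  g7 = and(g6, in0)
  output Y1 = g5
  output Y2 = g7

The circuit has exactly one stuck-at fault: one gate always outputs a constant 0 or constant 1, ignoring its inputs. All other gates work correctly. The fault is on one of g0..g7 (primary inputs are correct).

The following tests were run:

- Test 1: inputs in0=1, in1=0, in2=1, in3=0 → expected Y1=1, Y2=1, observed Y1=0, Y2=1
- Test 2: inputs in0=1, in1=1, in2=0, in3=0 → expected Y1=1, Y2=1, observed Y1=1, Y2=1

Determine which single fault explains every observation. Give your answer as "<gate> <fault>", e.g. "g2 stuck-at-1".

g3 stuck-at-1

Fault-free values for test 1 (in0=1, in1=0, in2=1, in3=0): g0=0, g1=0, g2=1, g3=0, g4=0, g5=1, g6=1, g7=1, giving Y1=1, Y2=1. Observed Y1=0, Y2=1.
Test 1: faults giving observed Y1=0, Y2=1 are {g3 stuck-at-1, g4 stuck-at-1, g5 stuck-at-0}.
Test 2 (in0=1, in1=1, in2=0, in3=0): fault-free g0=1, g1=1, g2=0, g3=0, g4=0, g5=1, g6=1, g7=1 → Y1=1, Y2=1; observed Y1=1, Y2=1. Eliminates g4 stuck-at-1, g5 stuck-at-0.
Only g3 stuck-at-1 is consistent with every test.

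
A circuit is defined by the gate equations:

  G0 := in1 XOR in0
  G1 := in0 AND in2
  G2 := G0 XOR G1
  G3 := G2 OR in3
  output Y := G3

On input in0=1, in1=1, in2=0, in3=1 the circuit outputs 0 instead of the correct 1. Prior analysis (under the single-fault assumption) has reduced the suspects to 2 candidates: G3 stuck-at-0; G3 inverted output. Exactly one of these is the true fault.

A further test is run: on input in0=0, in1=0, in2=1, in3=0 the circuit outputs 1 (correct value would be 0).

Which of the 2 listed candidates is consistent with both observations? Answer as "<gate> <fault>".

Evaluate each candidate on input in0=0, in1=0, in2=1, in3=0:
  G3 stuck-at-0: G0=0, G1=0, G2=0, G3=0 [stuck-at-0] → 0 — eliminated
  G3 inverted output: G0=0, G1=0, G2=0, G3=1 [inverted output] → 1 — matches
Only G3 inverted output reproduces the observed 1.

G3 inverted output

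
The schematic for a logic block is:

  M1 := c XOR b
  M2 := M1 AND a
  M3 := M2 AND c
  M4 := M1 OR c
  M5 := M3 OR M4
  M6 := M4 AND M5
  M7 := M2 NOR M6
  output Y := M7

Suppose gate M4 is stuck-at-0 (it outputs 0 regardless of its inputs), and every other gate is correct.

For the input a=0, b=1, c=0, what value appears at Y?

Propagate with M4 forced: M1=1, M2=0, M3=0, M4=0 [stuck-at-0], M5=0, M6=0, M7=1.
So Y = 1. (Without the fault it would be 0.)

1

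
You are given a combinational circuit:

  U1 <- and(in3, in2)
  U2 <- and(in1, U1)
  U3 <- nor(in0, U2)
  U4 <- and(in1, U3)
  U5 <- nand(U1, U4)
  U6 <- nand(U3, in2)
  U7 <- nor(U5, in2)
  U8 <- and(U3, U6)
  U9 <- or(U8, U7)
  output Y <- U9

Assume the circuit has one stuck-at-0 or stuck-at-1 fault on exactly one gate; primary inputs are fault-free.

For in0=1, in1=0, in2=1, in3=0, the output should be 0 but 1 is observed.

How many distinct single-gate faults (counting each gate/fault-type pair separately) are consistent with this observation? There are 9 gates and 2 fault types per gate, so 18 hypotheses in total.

3

Fault-free: U1=0, U2=0, U3=0, U4=0, U5=1, U6=1, U7=0, U8=0, U9=0 → 0. Observed 1.
  U1: none of the 2 fault types match ✗
  U2: none of the 2 fault types match ✗
  U3: none of the 2 fault types match ✗
  U4: none of the 2 fault types match ✗
  U5: none of the 2 fault types match ✗
  U6: none of the 2 fault types match ✗
  U7: stuck-at-1 ✓; others ✗
  U8: stuck-at-1 ✓; others ✗
  U9: stuck-at-1 ✓; others ✗
Consistent faults: {U7 stuck-at-1, U8 stuck-at-1, U9 stuck-at-1} — 3 in all.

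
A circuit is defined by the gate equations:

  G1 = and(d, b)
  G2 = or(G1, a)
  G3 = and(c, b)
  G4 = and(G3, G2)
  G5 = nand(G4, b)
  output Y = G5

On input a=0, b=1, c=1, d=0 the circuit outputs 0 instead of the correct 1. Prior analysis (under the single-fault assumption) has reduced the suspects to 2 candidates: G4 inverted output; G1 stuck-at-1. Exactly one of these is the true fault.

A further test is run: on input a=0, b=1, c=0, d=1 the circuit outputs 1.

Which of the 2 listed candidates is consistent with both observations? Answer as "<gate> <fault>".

Evaluate each candidate on input a=0, b=1, c=0, d=1:
  G4 inverted output: G1=1, G2=1, G3=0, G4=1 [inverted output], G5=0 → 0 — eliminated
  G1 stuck-at-1: G1=1 [stuck-at-1], G2=1, G3=0, G4=0, G5=1 → 1 — matches
Only G1 stuck-at-1 reproduces the observed 1.

G1 stuck-at-1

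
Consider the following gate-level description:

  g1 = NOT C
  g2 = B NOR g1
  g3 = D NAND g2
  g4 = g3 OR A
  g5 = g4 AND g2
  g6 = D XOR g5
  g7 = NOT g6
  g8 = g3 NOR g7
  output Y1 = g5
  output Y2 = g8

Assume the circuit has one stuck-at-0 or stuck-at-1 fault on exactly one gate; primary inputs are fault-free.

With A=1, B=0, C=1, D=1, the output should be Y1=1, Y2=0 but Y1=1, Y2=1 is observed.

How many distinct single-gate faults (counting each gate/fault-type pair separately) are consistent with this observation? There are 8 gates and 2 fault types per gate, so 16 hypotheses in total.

3

Fault-free: g1=0, g2=1, g3=0, g4=1, g5=1, g6=0, g7=1, g8=0 → Y1=1, Y2=0. Observed Y1=1, Y2=1.
  g1: none of the 2 fault types match ✗
  g2: none of the 2 fault types match ✗
  g3: none of the 2 fault types match ✗
  g4: none of the 2 fault types match ✗
  g5: none of the 2 fault types match ✗
  g6: stuck-at-1 ✓; others ✗
  g7: stuck-at-0 ✓; others ✗
  g8: stuck-at-1 ✓; others ✗
Consistent faults: {g6 stuck-at-1, g7 stuck-at-0, g8 stuck-at-1} — 3 in all.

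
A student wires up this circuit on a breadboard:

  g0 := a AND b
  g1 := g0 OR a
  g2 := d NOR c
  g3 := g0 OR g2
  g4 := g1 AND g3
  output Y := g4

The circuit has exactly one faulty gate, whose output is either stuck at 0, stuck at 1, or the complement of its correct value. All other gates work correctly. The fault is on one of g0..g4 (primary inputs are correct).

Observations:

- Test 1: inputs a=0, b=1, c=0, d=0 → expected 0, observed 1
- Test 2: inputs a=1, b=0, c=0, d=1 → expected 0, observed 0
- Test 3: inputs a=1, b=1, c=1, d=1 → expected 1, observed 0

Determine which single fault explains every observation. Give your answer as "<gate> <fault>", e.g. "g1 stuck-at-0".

Fault-free values for test 1 (a=0, b=1, c=0, d=0): g0=0, g1=0, g2=1, g3=1, g4=0, giving Y=0. Observed 1.
Test 1: faults giving observed 1 are {g0 stuck-at-1, g0 inverted output, g1 stuck-at-1, g1 inverted output, g4 stuck-at-1, g4 inverted output}.
Test 2 (a=1, b=0, c=0, d=1): fault-free g0=0, g1=1, g2=0, g3=0, g4=0 → 0; observed 0. Eliminates g0 stuck-at-1, g0 inverted output, g4 stuck-at-1, g4 inverted output.
Test 3 (a=1, b=1, c=1, d=1): fault-free g0=1, g1=1, g2=0, g3=1, g4=1 → 1; observed 0. Eliminates g1 stuck-at-1.
Only g1 inverted output is consistent with every test.

g1 inverted output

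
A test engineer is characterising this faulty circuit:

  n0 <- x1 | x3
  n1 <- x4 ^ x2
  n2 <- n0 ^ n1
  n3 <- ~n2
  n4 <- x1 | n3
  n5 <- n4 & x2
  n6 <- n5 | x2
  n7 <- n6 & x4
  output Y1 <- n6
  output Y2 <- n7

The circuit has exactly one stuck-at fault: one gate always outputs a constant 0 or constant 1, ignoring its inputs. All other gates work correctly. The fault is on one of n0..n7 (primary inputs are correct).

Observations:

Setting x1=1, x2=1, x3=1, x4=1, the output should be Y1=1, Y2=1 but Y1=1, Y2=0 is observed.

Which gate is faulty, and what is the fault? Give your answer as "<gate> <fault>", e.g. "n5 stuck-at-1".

Fault-free values for test 1 (x1=1, x2=1, x3=1, x4=1): n0=1, n1=0, n2=1, n3=0, n4=1, n5=1, n6=1, n7=1, giving Y1=1, Y2=1. Observed Y1=1, Y2=0.
Test 1: faults giving observed Y1=1, Y2=0 are {n7 stuck-at-0}.
Only n7 stuck-at-0 is consistent with every test.

n7 stuck-at-0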